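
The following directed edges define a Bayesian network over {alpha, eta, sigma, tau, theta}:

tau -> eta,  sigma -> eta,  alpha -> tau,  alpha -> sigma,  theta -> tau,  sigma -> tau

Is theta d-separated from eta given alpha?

3 paths connect theta and eta; each must be blocked for d-separation to hold:
  1. theta → tau → eta — tau:chain[open] ⇒ active
  2. theta → tau ← sigma → eta — tau:collider[blocks]; sigma:fork[open] ⇒ blocked
  3. theta → tau ← alpha → sigma → eta — tau:collider[blocks]; alpha:fork[blocks]; sigma:chain[open] ⇒ blocked
Since the path theta → tau → eta is active, theta and eta are not d-separated given {alpha}.

No — theta and eta are not d-separated given {alpha}.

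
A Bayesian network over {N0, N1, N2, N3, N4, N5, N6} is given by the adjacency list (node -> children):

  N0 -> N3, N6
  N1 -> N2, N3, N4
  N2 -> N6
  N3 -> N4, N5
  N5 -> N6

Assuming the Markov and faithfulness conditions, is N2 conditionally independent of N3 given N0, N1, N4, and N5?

4 paths connect N2 and N3; each must be blocked for d-separation to hold:
  1. N2 ← N1 → N3 — N1:fork[blocks] ⇒ blocked
  2. N2 ← N1 → N4 ← N3 — N1:fork[blocks]; N4:collider[open] ⇒ blocked
  3. N2 → N6 ← N5 ← N3 — N6:collider[blocks]; N5:chain[blocks] ⇒ blocked
  4. N2 → N6 ← N0 → N3 — N6:collider[blocks]; N0:fork[blocks] ⇒ blocked
All paths are blocked; N2 ⊥ N3 | {N0, N1, N4, N5} holds.

Yes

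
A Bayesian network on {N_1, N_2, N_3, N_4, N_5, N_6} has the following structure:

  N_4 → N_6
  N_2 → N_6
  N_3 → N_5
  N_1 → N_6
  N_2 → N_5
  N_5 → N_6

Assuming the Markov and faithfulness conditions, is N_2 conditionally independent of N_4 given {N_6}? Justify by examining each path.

No

Enumerating the 2 paths from N_2 to N_4 and testing each for blocking by {N_6}:
Path 1: N_2 → N_5 → N_6 ← N_4
  N_5 is a chain and N_5 is not conditioned on; N_6 is a collider and N_6 is conditioned on, which opens it — no node blocks this path, so it is active.
Path 2: N_2 → N_6 ← N_4
  N_6 is a collider and N_6 is conditioned on, which opens it — no node blocks this path, so it is active.
Since the path N_2 → N_5 → N_6 ← N_4 is active, N_2 and N_4 are not d-separated given {N_6}.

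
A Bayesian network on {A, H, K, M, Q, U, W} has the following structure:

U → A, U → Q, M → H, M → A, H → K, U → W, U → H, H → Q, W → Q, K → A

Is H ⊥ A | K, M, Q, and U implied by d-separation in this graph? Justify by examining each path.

Yes

We examine all 5 paths between H and A:
Path 1: H ← M → A
  M is a fork here and M is conditioned on, so the path is blocked at M.
Path 2: H ← U → A
  U is a fork here and U is conditioned on, so the path is blocked at U.
Path 3: H → Q ← U → A
  U is a fork here and U is conditioned on, so the path is blocked at U.
Path 4: H → Q ← W ← U → A
  U is a fork here and U is conditioned on, so the path is blocked at U.
Path 5: H → K → A
  K is a chain here and K is conditioned on, so the path is blocked at K.
All paths are blocked; H ⊥ A | {K, M, Q, U} holds.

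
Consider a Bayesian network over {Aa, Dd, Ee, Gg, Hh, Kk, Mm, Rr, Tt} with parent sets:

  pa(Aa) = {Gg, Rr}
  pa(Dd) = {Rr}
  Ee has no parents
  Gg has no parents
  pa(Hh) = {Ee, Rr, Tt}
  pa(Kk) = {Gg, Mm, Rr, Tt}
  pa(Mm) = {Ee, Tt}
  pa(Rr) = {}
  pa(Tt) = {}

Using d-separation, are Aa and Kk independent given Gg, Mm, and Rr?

Enumerating the 6 paths from Aa to Kk and testing each for blocking by {Gg, Mm, Rr}:
Path 1: Aa ← Rr → Hh ← Tt → Kk
  Rr is a fork here and Rr is conditioned on, so the path is blocked at Rr.
Path 2: Aa ← Rr → Hh ← Tt → Mm → Kk
  Rr is a fork here and Rr is conditioned on, so the path is blocked at Rr.
Path 3: Aa ← Rr → Hh ← Ee → Mm ← Tt → Kk
  Rr is a fork here and Rr is conditioned on, so the path is blocked at Rr.
Path 4: Aa ← Rr → Hh ← Ee → Mm → Kk
  Rr is a fork here and Rr is conditioned on, so the path is blocked at Rr.
Path 5: Aa ← Rr → Kk
  Rr is a fork here and Rr is conditioned on, so the path is blocked at Rr.
Path 6: Aa ← Gg → Kk
  Gg is a fork here and Gg is conditioned on, so the path is blocked at Gg.
All paths are blocked; Aa ⊥ Kk | {Gg, Mm, Rr} holds.

Yes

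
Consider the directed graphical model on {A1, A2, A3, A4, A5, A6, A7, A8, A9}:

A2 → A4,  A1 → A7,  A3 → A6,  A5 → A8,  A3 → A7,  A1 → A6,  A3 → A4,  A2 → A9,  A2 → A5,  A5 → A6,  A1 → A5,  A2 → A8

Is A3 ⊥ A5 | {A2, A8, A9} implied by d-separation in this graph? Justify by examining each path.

Yes — A3 and A5 are d-separated given {A2, A8, A9}.

There are 6 undirected paths between A3 and A5; checking each against the conditioning set {A2, A8, A9}:
  1. A3 → A6 ← A5 — A6:collider[blocks] ⇒ blocked
  2. A3 → A6 ← A1 → A5 — A6:collider[blocks]; A1:fork[open] ⇒ blocked
  3. A3 → A7 ← A1 → A6 ← A5 — A7:collider[blocks]; A1:fork[open]; A6:collider[blocks] ⇒ blocked
  4. A3 → A7 ← A1 → A5 — A7:collider[blocks]; A1:fork[open] ⇒ blocked
  5. A3 → A4 ← A2 → A8 ← A5 — A4:collider[blocks]; A2:fork[blocks]; A8:collider[open] ⇒ blocked
  6. A3 → A4 ← A2 → A5 — A4:collider[blocks]; A2:fork[blocks] ⇒ blocked
Since every path is blocked, d-separation holds.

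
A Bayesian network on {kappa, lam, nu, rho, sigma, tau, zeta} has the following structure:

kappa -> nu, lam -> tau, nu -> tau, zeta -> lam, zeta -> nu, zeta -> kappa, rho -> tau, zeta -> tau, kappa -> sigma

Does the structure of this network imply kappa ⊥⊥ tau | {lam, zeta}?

There are 6 undirected paths between kappa and tau; checking each against the conditioning set {lam, zeta}:
Path 1: kappa → nu ← zeta → tau
  nu is a collider here and neither nu nor any of its descendants is conditioned on, so the collider stays closed — the path is blocked at nu.
Path 2: kappa → nu ← zeta → lam → tau
  nu is a collider here and neither nu nor any of its descendants is conditioned on, so the collider stays closed — the path is blocked at nu.
Path 3: kappa → nu → tau
  nu is a chain and nu is not conditioned on — no node blocks this path, so it is active.
Path 4: kappa ← zeta → nu → tau
  zeta is a fork here and zeta is conditioned on, so the path is blocked at zeta.
Path 5: kappa ← zeta → tau
  zeta is a fork here and zeta is conditioned on, so the path is blocked at zeta.
Path 6: kappa ← zeta → lam → tau
  zeta is a fork here and zeta is conditioned on, so the path is blocked at zeta.
Since the path kappa → nu → tau is active, kappa and tau are not d-separated given {lam, zeta}.

No — kappa and tau are not d-separated given {lam, zeta}.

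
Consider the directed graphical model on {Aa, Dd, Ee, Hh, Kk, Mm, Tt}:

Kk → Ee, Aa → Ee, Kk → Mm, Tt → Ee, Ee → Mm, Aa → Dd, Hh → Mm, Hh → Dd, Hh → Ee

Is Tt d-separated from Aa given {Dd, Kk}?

There are 4 undirected paths between Tt and Aa; checking each against the conditioning set {Dd, Kk}:
Path 1: Tt → Ee ← Aa
  Ee is a collider here and neither Ee nor any of its descendants is conditioned on, so the collider stays closed — the path is blocked at Ee.
Path 2: Tt → Ee → Mm ← Hh → Dd ← Aa
  Mm is a collider here and neither Mm nor any of its descendants is conditioned on, so the collider stays closed — the path is blocked at Mm.
Path 3: Tt → Ee ← Kk → Mm ← Hh → Dd ← Aa
  Ee is a collider here and neither Ee nor any of its descendants is conditioned on, so the collider stays closed — the path is blocked at Ee.
Path 4: Tt → Ee ← Hh → Dd ← Aa
  Ee is a collider here and neither Ee nor any of its descendants is conditioned on, so the collider stays closed — the path is blocked at Ee.
Since every path is blocked, d-separation holds.

Yes — Tt and Aa are d-separated given {Dd, Kk}.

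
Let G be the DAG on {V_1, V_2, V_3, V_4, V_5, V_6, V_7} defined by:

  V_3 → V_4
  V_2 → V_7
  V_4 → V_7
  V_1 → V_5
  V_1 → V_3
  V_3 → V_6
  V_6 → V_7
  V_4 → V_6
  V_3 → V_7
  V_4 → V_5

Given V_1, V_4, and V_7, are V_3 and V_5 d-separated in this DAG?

Enumerating the 6 paths from V_3 to V_5 and testing each for blocking by {V_1, V_4, V_7}:
Path 1: V_3 → V_4 → V_5
  V_4 is a chain here and V_4 is conditioned on, so the path is blocked at V_4.
Path 2: V_3 → V_6 ← V_4 → V_5
  V_4 is a fork here and V_4 is conditioned on, so the path is blocked at V_4.
Path 3: V_3 → V_6 → V_7 ← V_4 → V_5
  V_4 is a fork here and V_4 is conditioned on, so the path is blocked at V_4.
Path 4: V_3 ← V_1 → V_5
  V_1 is a fork here and V_1 is conditioned on, so the path is blocked at V_1.
Path 5: V_3 → V_7 ← V_4 → V_5
  V_4 is a fork here and V_4 is conditioned on, so the path is blocked at V_4.
Path 6: V_3 → V_7 ← V_6 ← V_4 → V_5
  V_4 is a fork here and V_4 is conditioned on, so the path is blocked at V_4.
All paths are blocked; V_3 ⊥ V_5 | {V_1, V_4, V_7} holds.

Yes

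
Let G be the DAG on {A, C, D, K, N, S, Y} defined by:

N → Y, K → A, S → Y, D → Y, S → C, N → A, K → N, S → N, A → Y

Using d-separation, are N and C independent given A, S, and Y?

There are 4 undirected paths between N and C; checking each against the conditioning set {A, S, Y}:
  1. N ← S → C — S:fork[blocks] ⇒ blocked
  2. N ← K → A → Y ← S → C — K:fork[open]; A:chain[blocks]; Y:collider[open]; S:fork[blocks] ⇒ blocked
  3. N → A → Y ← S → C — A:chain[blocks]; Y:collider[open]; S:fork[blocks] ⇒ blocked
  4. N → Y ← S → C — Y:collider[open]; S:fork[blocks] ⇒ blocked
Since every path is blocked, d-separation holds.

Yes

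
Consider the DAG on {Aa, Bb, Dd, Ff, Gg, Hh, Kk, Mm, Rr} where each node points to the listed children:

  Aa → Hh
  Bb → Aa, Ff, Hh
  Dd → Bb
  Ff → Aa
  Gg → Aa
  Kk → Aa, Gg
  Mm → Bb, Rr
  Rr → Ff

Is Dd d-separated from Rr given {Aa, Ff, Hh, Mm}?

We examine all 4 paths between Dd and Rr:
Path 1: Dd → Bb → Aa ← Ff ← Rr
  Ff is a chain here and Ff is conditioned on, so the path is blocked at Ff.
Path 2: Dd → Bb → Ff ← Rr
  Bb is a chain and Bb is not conditioned on; Ff is a collider and Ff is conditioned on, which opens it — no node blocks this path, so it is active.
Path 3: Dd → Bb → Hh ← Aa ← Ff ← Rr
  Aa is a chain here and Aa is conditioned on, so the path is blocked at Aa.
Path 4: Dd → Bb ← Mm → Rr
  Mm is a fork here and Mm is conditioned on, so the path is blocked at Mm.
At least one path is unblocked, so d-separation fails.

No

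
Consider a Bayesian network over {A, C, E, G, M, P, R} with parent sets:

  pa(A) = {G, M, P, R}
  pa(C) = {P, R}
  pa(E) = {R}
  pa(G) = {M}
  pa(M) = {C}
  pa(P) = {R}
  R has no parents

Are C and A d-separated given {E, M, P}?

There are 6 undirected paths between C and A; checking each against the conditioning set {E, M, P}:
  1. C ← P → A — P:fork[blocks] ⇒ blocked
  2. C ← P ← R → A — P:chain[blocks]; R:fork[open] ⇒ blocked
  3. C ← R → A — R:fork[open] ⇒ active
  4. C ← R → P → A — R:fork[open]; P:chain[blocks] ⇒ blocked
  5. C → M → A — M:chain[blocks] ⇒ blocked
  6. C → M → G → A — M:chain[blocks]; G:chain[open] ⇒ blocked
Since the path C ← R → A is active, C and A are not d-separated given {E, M, P}.

No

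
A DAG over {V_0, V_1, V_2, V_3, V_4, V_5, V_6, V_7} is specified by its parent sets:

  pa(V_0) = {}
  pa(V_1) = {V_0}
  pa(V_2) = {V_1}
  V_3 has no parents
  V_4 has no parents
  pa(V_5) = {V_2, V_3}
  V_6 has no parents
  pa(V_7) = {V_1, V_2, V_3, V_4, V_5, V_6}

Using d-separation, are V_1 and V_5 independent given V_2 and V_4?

Yes

We examine all 6 paths between V_1 and V_5:
Path 1: V_1 → V_2 → V_5
  V_2 is a chain here and V_2 is conditioned on, so the path is blocked at V_2.
Path 2: V_1 → V_2 → V_7 ← V_5
  V_2 is a chain here and V_2 is conditioned on, so the path is blocked at V_2.
Path 3: V_1 → V_2 → V_7 ← V_3 → V_5
  V_2 is a chain here and V_2 is conditioned on, so the path is blocked at V_2.
Path 4: V_1 → V_7 ← V_2 → V_5
  V_7 is a collider here and neither V_7 nor any of its descendants is conditioned on, so the collider stays closed — the path is blocked at V_7.
Path 5: V_1 → V_7 ← V_5
  V_7 is a collider here and neither V_7 nor any of its descendants is conditioned on, so the collider stays closed — the path is blocked at V_7.
Path 6: V_1 → V_7 ← V_3 → V_5
  V_7 is a collider here and neither V_7 nor any of its descendants is conditioned on, so the collider stays closed — the path is blocked at V_7.
Every path is blocked, so V_1 and V_5 are d-separated given {V_2, V_4}.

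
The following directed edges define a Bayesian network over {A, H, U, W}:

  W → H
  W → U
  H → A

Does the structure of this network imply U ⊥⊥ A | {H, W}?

Yes — U and A are d-separated given {H, W}.

There is one path between U and A:
Path 1: U ← W → H → A
  W is a fork here and W is conditioned on, so the path is blocked at W.
Since every path is blocked, d-separation holds.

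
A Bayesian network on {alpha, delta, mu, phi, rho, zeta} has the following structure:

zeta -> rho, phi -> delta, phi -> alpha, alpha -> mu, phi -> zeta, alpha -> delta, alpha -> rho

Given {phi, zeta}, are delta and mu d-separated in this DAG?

No — delta and mu are not d-separated given {phi, zeta}.

3 paths connect delta and mu; each must be blocked for d-separation to hold:
Path 1: delta ← alpha → mu
  alpha is a fork and alpha is not conditioned on — no node blocks this path, so it is active.
Path 2: delta ← phi → zeta → rho ← alpha → mu
  phi is a fork here and phi is conditioned on, so the path is blocked at phi.
Path 3: delta ← phi → alpha → mu
  phi is a fork here and phi is conditioned on, so the path is blocked at phi.
Since the path delta ← alpha → mu is active, delta and mu are not d-separated given {phi, zeta}.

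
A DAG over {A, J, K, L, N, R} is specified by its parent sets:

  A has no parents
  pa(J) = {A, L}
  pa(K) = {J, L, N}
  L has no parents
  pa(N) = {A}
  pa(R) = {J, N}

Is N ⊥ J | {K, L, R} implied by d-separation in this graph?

4 paths connect N and J; each must be blocked for d-separation to hold:
Path 1: N → R ← J
  R is a collider and R is conditioned on, which opens it — no node blocks this path, so it is active.
Path 2: N → K ← J
  K is a collider and K is conditioned on, which opens it — no node blocks this path, so it is active.
Path 3: N → K ← L → J
  L is a fork here and L is conditioned on, so the path is blocked at L.
Path 4: N ← A → J
  A is a fork and A is not conditioned on — no node blocks this path, so it is active.
Since the path N → R ← J is active, N and J are not d-separated given {K, L, R}.

No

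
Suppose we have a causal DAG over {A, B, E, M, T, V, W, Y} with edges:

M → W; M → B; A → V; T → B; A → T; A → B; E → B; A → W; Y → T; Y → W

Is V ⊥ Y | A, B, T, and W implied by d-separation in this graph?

Yes

Enumerating the 6 paths from V to Y and testing each for blocking by {A, B, T, W}:
Path 1: V ← A → T → B ← M → W ← Y
  A is a fork here and A is conditioned on, so the path is blocked at A.
Path 2: V ← A → T ← Y
  A is a fork here and A is conditioned on, so the path is blocked at A.
Path 3: V ← A → B ← T ← Y
  A is a fork here and A is conditioned on, so the path is blocked at A.
Path 4: V ← A → B ← M → W ← Y
  A is a fork here and A is conditioned on, so the path is blocked at A.
Path 5: V ← A → W ← Y
  A is a fork here and A is conditioned on, so the path is blocked at A.
Path 6: V ← A → W ← M → B ← T ← Y
  A is a fork here and A is conditioned on, so the path is blocked at A.
Since every path is blocked, d-separation holds.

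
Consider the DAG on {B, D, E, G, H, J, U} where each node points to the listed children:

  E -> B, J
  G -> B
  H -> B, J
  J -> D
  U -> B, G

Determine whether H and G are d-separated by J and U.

Yes

There are 4 undirected paths between H and G; checking each against the conditioning set {J, U}:
Path 1: H → B ← G
  B is a collider here and neither B nor any of its descendants is conditioned on, so the collider stays closed — the path is blocked at B.
Path 2: H → B ← U → G
  B is a collider here and neither B nor any of its descendants is conditioned on, so the collider stays closed — the path is blocked at B.
Path 3: H → J ← E → B ← G
  B is a collider here and neither B nor any of its descendants is conditioned on, so the collider stays closed — the path is blocked at B.
Path 4: H → J ← E → B ← U → G
  B is a collider here and neither B nor any of its descendants is conditioned on, so the collider stays closed — the path is blocked at B.
Every path is blocked, so H and G are d-separated given {J, U}.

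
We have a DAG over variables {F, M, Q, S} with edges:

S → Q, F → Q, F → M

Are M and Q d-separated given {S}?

No

There is one path between M and Q:
Path 1: M ← F → Q
  F is a fork and F is not conditioned on — no node blocks this path, so it is active.
Since the path M ← F → Q is active, M and Q are not d-separated given {S}.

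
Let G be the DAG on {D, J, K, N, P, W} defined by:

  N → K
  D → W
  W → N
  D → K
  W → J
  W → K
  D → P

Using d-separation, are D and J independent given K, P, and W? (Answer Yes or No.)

Enumerating the 3 paths from D to J and testing each for blocking by {K, P, W}:
Path 1: D → K ← N ← W → J
  W is a fork here and W is conditioned on, so the path is blocked at W.
Path 2: D → K ← W → J
  W is a fork here and W is conditioned on, so the path is blocked at W.
Path 3: D → W → J
  W is a chain here and W is conditioned on, so the path is blocked at W.
Every path is blocked, so D and J are d-separated given {K, P, W}.

Yes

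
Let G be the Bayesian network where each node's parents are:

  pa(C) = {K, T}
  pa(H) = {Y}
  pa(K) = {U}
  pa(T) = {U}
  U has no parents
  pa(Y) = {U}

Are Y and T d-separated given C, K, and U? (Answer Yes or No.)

Yes

Enumerating the 2 paths from Y to T and testing each for blocking by {C, K, U}:
Path 1: Y ← U → K → C ← T
  U is a fork here and U is conditioned on, so the path is blocked at U.
Path 2: Y ← U → T
  U is a fork here and U is conditioned on, so the path is blocked at U.
Every path is blocked, so Y and T are d-separated given {C, K, U}.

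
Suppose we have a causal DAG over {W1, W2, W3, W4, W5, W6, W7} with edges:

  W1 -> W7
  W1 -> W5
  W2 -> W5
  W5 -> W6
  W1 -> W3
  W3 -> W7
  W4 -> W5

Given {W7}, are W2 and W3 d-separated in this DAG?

There are 2 undirected paths between W2 and W3; checking each against the conditioning set {W7}:
Path 1: W2 → W5 ← W1 → W7 ← W3
  W5 is a collider here and neither W5 nor any of its descendants is conditioned on, so the collider stays closed — the path is blocked at W5.
Path 2: W2 → W5 ← W1 → W3
  W5 is a collider here and neither W5 nor any of its descendants is conditioned on, so the collider stays closed — the path is blocked at W5.
All paths are blocked; W2 ⊥ W3 | {W7} holds.

Yes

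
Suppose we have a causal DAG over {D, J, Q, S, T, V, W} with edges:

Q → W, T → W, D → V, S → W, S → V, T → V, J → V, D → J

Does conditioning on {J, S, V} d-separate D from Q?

Yes — D and Q are d-separated given {J, S, V}.

We examine all 4 paths between D and Q:
Path 1: D → V ← T → W ← Q
  W is a collider here and neither W nor any of its descendants is conditioned on, so the collider stays closed — the path is blocked at W.
Path 2: D → V ← S → W ← Q
  S is a fork here and S is conditioned on, so the path is blocked at S.
Path 3: D → J → V ← T → W ← Q
  J is a chain here and J is conditioned on, so the path is blocked at J.
Path 4: D → J → V ← S → W ← Q
  J is a chain here and J is conditioned on, so the path is blocked at J.
All paths are blocked; D ⊥ Q | {J, S, V} holds.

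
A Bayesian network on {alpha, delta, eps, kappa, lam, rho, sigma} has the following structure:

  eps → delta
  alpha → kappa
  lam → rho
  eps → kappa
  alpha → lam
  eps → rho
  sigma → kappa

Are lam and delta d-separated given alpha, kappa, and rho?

We examine all 2 paths between lam and delta:
  1. lam ← alpha → kappa ← eps → delta — alpha:fork[blocks]; kappa:collider[open]; eps:fork[open] ⇒ blocked
  2. lam → rho ← eps → delta — rho:collider[open]; eps:fork[open] ⇒ active
At least one path is unblocked, so d-separation fails.

No — lam and delta are not d-separated given {alpha, kappa, rho}.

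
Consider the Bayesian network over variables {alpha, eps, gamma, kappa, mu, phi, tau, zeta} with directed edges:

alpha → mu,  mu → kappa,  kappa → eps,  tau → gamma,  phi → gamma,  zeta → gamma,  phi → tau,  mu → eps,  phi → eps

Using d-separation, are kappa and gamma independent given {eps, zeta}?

No

There are 4 undirected paths between kappa and gamma; checking each against the conditioning set {eps, zeta}:
Path 1: kappa ← mu → eps ← phi → gamma
  mu is a fork and mu is not conditioned on; eps is a collider and eps is conditioned on, which opens it; phi is a fork and phi is not conditioned on — no node blocks this path, so it is active.
Path 2: kappa ← mu → eps ← phi → tau → gamma
  mu is a fork and mu is not conditioned on; eps is a collider and eps is conditioned on, which opens it; phi is a fork and phi is not conditioned on; tau is a chain and tau is not conditioned on — no node blocks this path, so it is active.
Path 3: kappa → eps ← phi → gamma
  eps is a collider and eps is conditioned on, which opens it; phi is a fork and phi is not conditioned on — no node blocks this path, so it is active.
Path 4: kappa → eps ← phi → tau → gamma
  eps is a collider and eps is conditioned on, which opens it; phi is a fork and phi is not conditioned on; tau is a chain and tau is not conditioned on — no node blocks this path, so it is active.
At least one path is unblocked, so d-separation fails.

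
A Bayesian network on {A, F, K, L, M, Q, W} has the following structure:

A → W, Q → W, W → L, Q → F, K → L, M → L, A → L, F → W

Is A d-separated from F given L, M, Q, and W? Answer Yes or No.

No

Enumerating the 4 paths from A to F and testing each for blocking by {L, M, Q, W}:
  1. A → W ← F — W:collider[open] ⇒ active
  2. A → W ← Q → F — W:collider[open]; Q:fork[blocks] ⇒ blocked
  3. A → L ← W ← F — L:collider[open]; W:chain[blocks] ⇒ blocked
  4. A → L ← W ← Q → F — L:collider[open]; W:chain[blocks]; Q:fork[blocks] ⇒ blocked
Since the path A → W ← F is active, A and F are not d-separated given {L, M, Q, W}.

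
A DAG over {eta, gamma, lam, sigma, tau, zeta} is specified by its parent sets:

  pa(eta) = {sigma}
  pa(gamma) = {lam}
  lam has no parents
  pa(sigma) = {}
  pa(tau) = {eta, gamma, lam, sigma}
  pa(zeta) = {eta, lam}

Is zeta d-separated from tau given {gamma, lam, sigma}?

No — zeta and tau are not d-separated given {gamma, lam, sigma}.

We examine all 4 paths between zeta and tau:
Path 1: zeta ← lam → gamma → tau
  lam is a fork here and lam is conditioned on, so the path is blocked at lam.
Path 2: zeta ← lam → tau
  lam is a fork here and lam is conditioned on, so the path is blocked at lam.
Path 3: zeta ← eta ← sigma → tau
  sigma is a fork here and sigma is conditioned on, so the path is blocked at sigma.
Path 4: zeta ← eta → tau
  eta is a fork and eta is not conditioned on — no node blocks this path, so it is active.
Since the path zeta ← eta → tau is active, zeta and tau are not d-separated given {gamma, lam, sigma}.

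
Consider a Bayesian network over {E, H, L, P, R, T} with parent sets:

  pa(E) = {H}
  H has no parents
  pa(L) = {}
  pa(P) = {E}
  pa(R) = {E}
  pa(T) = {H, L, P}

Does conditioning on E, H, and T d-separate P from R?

2 paths connect P and R; each must be blocked for d-separation to hold:
  1. P ← E → R — E:fork[blocks] ⇒ blocked
  2. P → T ← H → E → R — T:collider[open]; H:fork[blocks]; E:chain[blocks] ⇒ blocked
Since every path is blocked, d-separation holds.

Yes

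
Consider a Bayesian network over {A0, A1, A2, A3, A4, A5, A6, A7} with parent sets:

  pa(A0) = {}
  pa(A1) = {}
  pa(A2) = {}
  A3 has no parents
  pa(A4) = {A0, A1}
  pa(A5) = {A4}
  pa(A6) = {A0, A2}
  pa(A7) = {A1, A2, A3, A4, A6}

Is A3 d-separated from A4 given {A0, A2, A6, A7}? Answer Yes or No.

No — A3 and A4 are not d-separated given {A0, A2, A6, A7}.

We examine all 4 paths between A3 and A4:
  1. A3 → A7 ← A6 ← A0 → A4 — A7:collider[open]; A6:chain[blocks]; A0:fork[blocks] ⇒ blocked
  2. A3 → A7 ← A4 — A7:collider[open] ⇒ active
  3. A3 → A7 ← A1 → A4 — A7:collider[open]; A1:fork[open] ⇒ active
  4. A3 → A7 ← A2 → A6 ← A0 → A4 — A7:collider[open]; A2:fork[blocks]; A6:collider[open]; A0:fork[blocks] ⇒ blocked
Since the path A3 → A7 ← A4 is active, A3 and A4 are not d-separated given {A0, A2, A6, A7}.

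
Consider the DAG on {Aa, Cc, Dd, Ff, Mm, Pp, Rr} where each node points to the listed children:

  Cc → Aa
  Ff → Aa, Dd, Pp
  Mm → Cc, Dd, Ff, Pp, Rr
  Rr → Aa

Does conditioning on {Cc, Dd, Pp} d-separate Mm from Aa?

No

We examine all 5 paths between Mm and Aa:
Path 1: Mm → Rr → Aa
  Rr is a chain and Rr is not conditioned on — no node blocks this path, so it is active.
Path 2: Mm → Ff → Aa
  Ff is a chain and Ff is not conditioned on — no node blocks this path, so it is active.
Path 3: Mm → Dd ← Ff → Aa
  Dd is a collider and Dd is conditioned on, which opens it; Ff is a fork and Ff is not conditioned on — no node blocks this path, so it is active.
Path 4: Mm → Pp ← Ff → Aa
  Pp is a collider and Pp is conditioned on, which opens it; Ff is a fork and Ff is not conditioned on — no node blocks this path, so it is active.
Path 5: Mm → Cc → Aa
  Cc is a chain here and Cc is conditioned on, so the path is blocked at Cc.
Since the path Mm → Rr → Aa is active, Mm and Aa are not d-separated given {Cc, Dd, Pp}.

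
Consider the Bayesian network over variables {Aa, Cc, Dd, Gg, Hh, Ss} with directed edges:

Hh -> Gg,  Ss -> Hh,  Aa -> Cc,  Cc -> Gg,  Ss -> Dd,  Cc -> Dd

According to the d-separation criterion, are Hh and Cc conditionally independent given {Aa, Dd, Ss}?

Yes

Enumerating the 2 paths from Hh to Cc and testing each for blocking by {Aa, Dd, Ss}:
Path 1: Hh → Gg ← Cc
  Gg is a collider here and neither Gg nor any of its descendants is conditioned on, so the collider stays closed — the path is blocked at Gg.
Path 2: Hh ← Ss → Dd ← Cc
  Ss is a fork here and Ss is conditioned on, so the path is blocked at Ss.
All paths are blocked; Hh ⊥ Cc | {Aa, Dd, Ss} holds.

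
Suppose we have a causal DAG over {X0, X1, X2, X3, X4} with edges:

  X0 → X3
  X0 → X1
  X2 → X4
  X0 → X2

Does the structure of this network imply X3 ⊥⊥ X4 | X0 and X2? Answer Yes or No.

Yes — X3 and X4 are d-separated given {X0, X2}.

The only undirected path from X3 to X4 is:
  1. X3 ← X0 → X2 → X4 — X0:fork[blocks]; X2:chain[blocks] ⇒ blocked
Every path is blocked, so X3 and X4 are d-separated given {X0, X2}.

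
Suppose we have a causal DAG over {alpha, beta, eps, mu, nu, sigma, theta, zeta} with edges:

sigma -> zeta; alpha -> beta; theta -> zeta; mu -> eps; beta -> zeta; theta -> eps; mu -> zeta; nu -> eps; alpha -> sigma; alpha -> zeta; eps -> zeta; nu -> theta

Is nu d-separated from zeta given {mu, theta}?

No — nu and zeta are not d-separated given {mu, theta}.

We examine all 6 paths between nu and zeta:
Path 1: nu → theta → zeta
  theta is a chain here and theta is conditioned on, so the path is blocked at theta.
Path 2: nu → theta → eps → zeta
  theta is a chain here and theta is conditioned on, so the path is blocked at theta.
Path 3: nu → theta → eps ← mu → zeta
  theta is a chain here and theta is conditioned on, so the path is blocked at theta.
Path 4: nu → eps → zeta
  eps is a chain and eps is not conditioned on — no node blocks this path, so it is active.
Path 5: nu → eps ← theta → zeta
  eps is a collider here and neither eps nor any of its descendants is conditioned on, so the collider stays closed — the path is blocked at eps.
Path 6: nu → eps ← mu → zeta
  eps is a collider here and neither eps nor any of its descendants is conditioned on, so the collider stays closed — the path is blocked at eps.
Since the path nu → eps → zeta is active, nu and zeta are not d-separated given {mu, theta}.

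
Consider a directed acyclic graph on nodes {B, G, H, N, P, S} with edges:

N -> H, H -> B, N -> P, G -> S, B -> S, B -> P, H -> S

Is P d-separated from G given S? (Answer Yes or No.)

4 paths connect P and G; each must be blocked for d-separation to hold:
Path 1: P ← N → H → S ← G
  N is a fork and N is not conditioned on; H is a chain and H is not conditioned on; S is a collider and S is conditioned on, which opens it — no node blocks this path, so it is active.
Path 2: P ← N → H → B → S ← G
  N is a fork and N is not conditioned on; H is a chain and H is not conditioned on; B is a chain and B is not conditioned on; S is a collider and S is conditioned on, which opens it — no node blocks this path, so it is active.
Path 3: P ← B ← H → S ← G
  B is a chain and B is not conditioned on; H is a fork and H is not conditioned on; S is a collider and S is conditioned on, which opens it — no node blocks this path, so it is active.
Path 4: P ← B → S ← G
  B is a fork and B is not conditioned on; S is a collider and S is conditioned on, which opens it — no node blocks this path, so it is active.
Because an active path exists, P and G are not d-separated.

No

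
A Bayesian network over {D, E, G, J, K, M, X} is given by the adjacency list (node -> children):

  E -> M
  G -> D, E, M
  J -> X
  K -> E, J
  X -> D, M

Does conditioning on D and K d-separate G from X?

No

Enumerating the 5 paths from G to X and testing each for blocking by {D, K}:
  1. G → M ← E ← K → J → X — M:collider[blocks]; E:chain[open]; K:fork[blocks]; J:chain[open] ⇒ blocked
  2. G → M ← X — M:collider[blocks] ⇒ blocked
  3. G → D ← X — D:collider[open] ⇒ active
  4. G → E → M ← X — E:chain[open]; M:collider[blocks] ⇒ blocked
  5. G → E ← K → J → X — E:collider[blocks]; K:fork[blocks]; J:chain[open] ⇒ blocked
Since the path G → D ← X is active, G and X are not d-separated given {D, K}.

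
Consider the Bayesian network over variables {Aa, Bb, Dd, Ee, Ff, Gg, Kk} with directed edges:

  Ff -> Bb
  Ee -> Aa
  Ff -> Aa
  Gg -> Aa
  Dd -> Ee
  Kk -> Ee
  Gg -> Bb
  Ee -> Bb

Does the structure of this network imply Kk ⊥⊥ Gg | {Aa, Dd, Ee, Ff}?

Yes

We examine all 4 paths between Kk and Gg:
  1. Kk → Ee → Bb ← Ff → Aa ← Gg — Ee:chain[blocks]; Bb:collider[blocks]; Ff:fork[blocks]; Aa:collider[open] ⇒ blocked
  2. Kk → Ee → Bb ← Gg — Ee:chain[blocks]; Bb:collider[blocks] ⇒ blocked
  3. Kk → Ee → Aa ← Ff → Bb ← Gg — Ee:chain[blocks]; Aa:collider[open]; Ff:fork[blocks]; Bb:collider[blocks] ⇒ blocked
  4. Kk → Ee → Aa ← Gg — Ee:chain[blocks]; Aa:collider[open] ⇒ blocked
Every path is blocked, so Kk and Gg are d-separated given {Aa, Dd, Ee, Ff}.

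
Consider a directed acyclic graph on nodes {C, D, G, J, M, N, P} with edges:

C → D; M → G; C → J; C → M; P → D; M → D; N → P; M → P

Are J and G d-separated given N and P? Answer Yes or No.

3 paths connect J and G; each must be blocked for d-separation to hold:
Path 1: J ← C → M → G
  C is a fork and C is not conditioned on; M is a chain and M is not conditioned on — no node blocks this path, so it is active.
Path 2: J ← C → D ← P ← M → G
  D is a collider here and neither D nor any of its descendants is conditioned on, so the collider stays closed — the path is blocked at D.
Path 3: J ← C → D ← M → G
  D is a collider here and neither D nor any of its descendants is conditioned on, so the collider stays closed — the path is blocked at D.
Since the path J ← C → M → G is active, J and G are not d-separated given {N, P}.

No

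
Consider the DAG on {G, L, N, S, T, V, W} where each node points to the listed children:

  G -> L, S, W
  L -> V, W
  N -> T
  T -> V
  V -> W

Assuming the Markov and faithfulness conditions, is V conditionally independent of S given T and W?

We examine all 4 paths between V and S:
  1. V ← L → W ← G → S — L:fork[open]; W:collider[open]; G:fork[open] ⇒ active
  2. V ← L ← G → S — L:chain[open]; G:fork[open] ⇒ active
  3. V → W ← L ← G → S — W:collider[open]; L:chain[open]; G:fork[open] ⇒ active
  4. V → W ← G → S — W:collider[open]; G:fork[open] ⇒ active
Because an active path exists, V and S are not d-separated.

No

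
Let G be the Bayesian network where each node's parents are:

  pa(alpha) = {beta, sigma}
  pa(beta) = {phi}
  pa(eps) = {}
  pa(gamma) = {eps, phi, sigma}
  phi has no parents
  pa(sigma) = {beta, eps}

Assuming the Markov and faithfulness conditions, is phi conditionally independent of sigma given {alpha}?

No

There are 4 undirected paths between phi and sigma; checking each against the conditioning set {alpha}:
Path 1: phi → gamma ← eps → sigma
  gamma is a collider here and neither gamma nor any of its descendants is conditioned on, so the collider stays closed — the path is blocked at gamma.
Path 2: phi → gamma ← sigma
  gamma is a collider here and neither gamma nor any of its descendants is conditioned on, so the collider stays closed — the path is blocked at gamma.
Path 3: phi → beta → alpha ← sigma
  beta is a chain and beta is not conditioned on; alpha is a collider and alpha is conditioned on, which opens it — no node blocks this path, so it is active.
Path 4: phi → beta → sigma
  beta is a chain and beta is not conditioned on — no node blocks this path, so it is active.
Since the path phi → beta → alpha ← sigma is active, phi and sigma are not d-separated given {alpha}.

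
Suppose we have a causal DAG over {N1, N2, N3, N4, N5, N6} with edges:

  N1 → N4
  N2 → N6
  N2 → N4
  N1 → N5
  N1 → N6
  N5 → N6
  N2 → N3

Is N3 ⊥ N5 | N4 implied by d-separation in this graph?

There are 4 undirected paths between N3 and N5; checking each against the conditioning set {N4}:
Path 1: N3 ← N2 → N6 ← N5
  N6 is a collider here and neither N6 nor any of its descendants is conditioned on, so the collider stays closed — the path is blocked at N6.
Path 2: N3 ← N2 → N6 ← N1 → N5
  N6 is a collider here and neither N6 nor any of its descendants is conditioned on, so the collider stays closed — the path is blocked at N6.
Path 3: N3 ← N2 → N4 ← N1 → N6 ← N5
  N6 is a collider here and neither N6 nor any of its descendants is conditioned on, so the collider stays closed — the path is blocked at N6.
Path 4: N3 ← N2 → N4 ← N1 → N5
  N2 is a fork and N2 is not conditioned on; N4 is a collider and N4 is conditioned on, which opens it; N1 is a fork and N1 is not conditioned on — no node blocks this path, so it is active.
Because an active path exists, N3 and N5 are not d-separated.

No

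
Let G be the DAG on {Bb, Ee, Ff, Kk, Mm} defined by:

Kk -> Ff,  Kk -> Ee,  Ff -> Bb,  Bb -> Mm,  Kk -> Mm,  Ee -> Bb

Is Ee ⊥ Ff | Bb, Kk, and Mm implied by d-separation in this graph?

No

Enumerating the 4 paths from Ee to Ff and testing each for blocking by {Bb, Kk, Mm}:
  1. Ee ← Kk → Ff — Kk:fork[blocks] ⇒ blocked
  2. Ee ← Kk → Mm ← Bb ← Ff — Kk:fork[blocks]; Mm:collider[open]; Bb:chain[blocks] ⇒ blocked
  3. Ee → Bb ← Ff — Bb:collider[open] ⇒ active
  4. Ee → Bb → Mm ← Kk → Ff — Bb:chain[blocks]; Mm:collider[open]; Kk:fork[blocks] ⇒ blocked
Because an active path exists, Ee and Ff are not d-separated.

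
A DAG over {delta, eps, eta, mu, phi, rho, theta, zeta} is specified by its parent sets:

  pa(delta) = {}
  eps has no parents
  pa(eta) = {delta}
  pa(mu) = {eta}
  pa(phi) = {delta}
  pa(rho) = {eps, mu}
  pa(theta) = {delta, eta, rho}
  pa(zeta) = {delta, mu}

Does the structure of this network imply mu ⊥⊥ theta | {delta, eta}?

Enumerating the 5 paths from mu to theta and testing each for blocking by {delta, eta}:
  1. mu ← eta → theta — eta:fork[blocks] ⇒ blocked
  2. mu ← eta ← delta → theta — eta:chain[blocks]; delta:fork[blocks] ⇒ blocked
  3. mu → zeta ← delta → eta → theta — zeta:collider[blocks]; delta:fork[blocks]; eta:chain[blocks] ⇒ blocked
  4. mu → zeta ← delta → theta — zeta:collider[blocks]; delta:fork[blocks] ⇒ blocked
  5. mu → rho → theta — rho:chain[open] ⇒ active
Since the path mu → rho → theta is active, mu and theta are not d-separated given {delta, eta}.

No — mu and theta are not d-separated given {delta, eta}.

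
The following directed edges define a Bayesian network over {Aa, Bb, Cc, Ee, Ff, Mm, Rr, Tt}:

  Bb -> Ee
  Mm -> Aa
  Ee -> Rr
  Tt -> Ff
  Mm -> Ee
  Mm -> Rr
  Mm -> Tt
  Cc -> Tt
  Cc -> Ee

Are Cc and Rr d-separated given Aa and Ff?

4 paths connect Cc and Rr; each must be blocked for d-separation to hold:
Path 1: Cc → Tt ← Mm → Rr
  Tt is a collider and its descendant Ff is conditioned on, which opens it; Mm is a fork and Mm is not conditioned on — no node blocks this path, so it is active.
Path 2: Cc → Tt ← Mm → Ee → Rr
  Tt is a collider and its descendant Ff is conditioned on, which opens it; Mm is a fork and Mm is not conditioned on; Ee is a chain and Ee is not conditioned on — no node blocks this path, so it is active.
Path 3: Cc → Ee → Rr
  Ee is a chain and Ee is not conditioned on — no node blocks this path, so it is active.
Path 4: Cc → Ee ← Mm → Rr
  Ee is a collider here and neither Ee nor any of its descendants is conditioned on, so the collider stays closed — the path is blocked at Ee.
At least one path is unblocked, so d-separation fails.

No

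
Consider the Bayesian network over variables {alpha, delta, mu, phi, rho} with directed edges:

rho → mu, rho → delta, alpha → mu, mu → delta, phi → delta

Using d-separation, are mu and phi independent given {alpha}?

Enumerating the 2 paths from mu to phi and testing each for blocking by {alpha}:
Path 1: mu → delta ← phi
  delta is a collider here and neither delta nor any of its descendants is conditioned on, so the collider stays closed — the path is blocked at delta.
Path 2: mu ← rho → delta ← phi
  delta is a collider here and neither delta nor any of its descendants is conditioned on, so the collider stays closed — the path is blocked at delta.
All paths are blocked; mu ⊥ phi | {alpha} holds.

Yes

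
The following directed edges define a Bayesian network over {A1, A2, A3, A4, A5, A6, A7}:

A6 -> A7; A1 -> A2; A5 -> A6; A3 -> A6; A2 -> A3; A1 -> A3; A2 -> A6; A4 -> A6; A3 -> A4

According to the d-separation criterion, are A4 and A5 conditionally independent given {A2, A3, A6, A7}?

No

Enumerating the 4 paths from A4 to A5 and testing each for blocking by {A2, A3, A6, A7}:
  1. A4 → A6 ← A5 — A6:collider[open] ⇒ active
  2. A4 ← A3 ← A2 → A6 ← A5 — A3:chain[blocks]; A2:fork[blocks]; A6:collider[open] ⇒ blocked
  3. A4 ← A3 → A6 ← A5 — A3:fork[blocks]; A6:collider[open] ⇒ blocked
  4. A4 ← A3 ← A1 → A2 → A6 ← A5 — A3:chain[blocks]; A1:fork[open]; A2:chain[blocks]; A6:collider[open] ⇒ blocked
At least one path is unblocked, so d-separation fails.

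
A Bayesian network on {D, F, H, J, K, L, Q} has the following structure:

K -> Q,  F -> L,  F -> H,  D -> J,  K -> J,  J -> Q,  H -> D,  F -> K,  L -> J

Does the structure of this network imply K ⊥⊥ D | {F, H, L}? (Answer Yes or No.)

Yes

There are 6 undirected paths between K and D; checking each against the conditioning set {F, H, L}:
  1. K → Q ← J ← D — Q:collider[blocks]; J:chain[open] ⇒ blocked
  2. K → Q ← J ← L ← F → H → D — Q:collider[blocks]; J:chain[open]; L:chain[blocks]; F:fork[blocks]; H:chain[blocks] ⇒ blocked
  3. K ← F → L → J ← D — F:fork[blocks]; L:chain[blocks]; J:collider[blocks] ⇒ blocked
  4. K ← F → H → D — F:fork[blocks]; H:chain[blocks] ⇒ blocked
  5. K → J ← D — J:collider[blocks] ⇒ blocked
  6. K → J ← L ← F → H → D — J:collider[blocks]; L:chain[blocks]; F:fork[blocks]; H:chain[blocks] ⇒ blocked
Every path is blocked, so K and D are d-separated given {F, H, L}.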